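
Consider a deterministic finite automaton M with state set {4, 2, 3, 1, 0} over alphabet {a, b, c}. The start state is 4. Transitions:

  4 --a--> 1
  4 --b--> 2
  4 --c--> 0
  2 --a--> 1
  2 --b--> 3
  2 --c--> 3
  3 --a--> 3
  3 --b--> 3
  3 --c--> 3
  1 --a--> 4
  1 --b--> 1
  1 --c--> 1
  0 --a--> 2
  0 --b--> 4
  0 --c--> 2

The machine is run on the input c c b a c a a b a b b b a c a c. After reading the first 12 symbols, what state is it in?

3

start at 4
read 'c': 4 → 0
read 'c': 0 → 2
read 'b': 2 → 3
read 'a': 3 → 3
read 'c': 3 → 3
read 'a': 3 → 3
read 'a': 3 → 3
read 'b': 3 → 3
read 'a': 3 → 3
read 'b': 3 → 3
read 'b': 3 → 3
read 'b': 3 → 3
After 12 symbols: 3.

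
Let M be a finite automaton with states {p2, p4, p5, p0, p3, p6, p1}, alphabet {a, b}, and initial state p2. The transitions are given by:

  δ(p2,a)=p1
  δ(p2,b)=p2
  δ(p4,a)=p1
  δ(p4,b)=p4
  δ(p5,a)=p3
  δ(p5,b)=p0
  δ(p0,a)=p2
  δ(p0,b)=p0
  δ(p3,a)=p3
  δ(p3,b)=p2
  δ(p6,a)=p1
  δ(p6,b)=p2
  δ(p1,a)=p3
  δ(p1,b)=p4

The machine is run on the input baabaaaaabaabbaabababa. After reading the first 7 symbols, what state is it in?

p3

Trace: p2 -b-> p2 -a-> p1 -a-> p3 -b-> p2 -a-> p1 -a-> p3 -a-> p3
After 7 symbols: p3.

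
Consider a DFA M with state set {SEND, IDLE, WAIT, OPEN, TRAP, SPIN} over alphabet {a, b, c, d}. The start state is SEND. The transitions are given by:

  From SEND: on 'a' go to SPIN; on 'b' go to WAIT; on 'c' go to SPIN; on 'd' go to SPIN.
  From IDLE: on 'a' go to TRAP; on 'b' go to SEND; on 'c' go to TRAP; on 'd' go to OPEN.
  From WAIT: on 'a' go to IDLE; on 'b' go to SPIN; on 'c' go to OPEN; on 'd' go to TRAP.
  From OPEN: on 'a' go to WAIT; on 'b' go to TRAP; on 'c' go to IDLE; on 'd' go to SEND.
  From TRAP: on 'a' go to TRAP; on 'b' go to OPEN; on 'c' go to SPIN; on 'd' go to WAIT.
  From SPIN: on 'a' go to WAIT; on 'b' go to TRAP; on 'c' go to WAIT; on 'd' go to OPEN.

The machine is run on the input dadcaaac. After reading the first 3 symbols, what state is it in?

TRAP

start at SEND
read 'd': SEND → SPIN
read 'a': SPIN → WAIT
read 'd': WAIT → TRAP
After 3 symbols: TRAP.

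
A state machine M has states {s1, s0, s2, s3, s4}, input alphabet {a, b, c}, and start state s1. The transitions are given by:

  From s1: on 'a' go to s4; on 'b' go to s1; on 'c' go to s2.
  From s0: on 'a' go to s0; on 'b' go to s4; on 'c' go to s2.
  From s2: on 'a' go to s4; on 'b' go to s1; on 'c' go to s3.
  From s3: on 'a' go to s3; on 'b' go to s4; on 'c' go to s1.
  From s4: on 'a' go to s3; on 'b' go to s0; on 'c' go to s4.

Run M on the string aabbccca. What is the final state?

s1 → s4 → s3 → s4 → s0 → s2 → s3 → s1 → s4

s4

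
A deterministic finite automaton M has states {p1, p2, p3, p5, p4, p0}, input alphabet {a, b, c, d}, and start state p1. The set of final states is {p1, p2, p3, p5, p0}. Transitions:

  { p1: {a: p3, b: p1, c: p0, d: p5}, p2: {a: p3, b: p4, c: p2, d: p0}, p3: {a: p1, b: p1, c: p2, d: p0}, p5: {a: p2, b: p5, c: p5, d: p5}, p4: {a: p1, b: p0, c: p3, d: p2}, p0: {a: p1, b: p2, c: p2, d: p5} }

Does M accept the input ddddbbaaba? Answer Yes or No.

Yes

start at p1
read 'd': p1 → p5
read 'd': p5 → p5
read 'd': p5 → p5
read 'd': p5 → p5
read 'b': p5 → p5
read 'b': p5 → p5
read 'a': p5 → p2
read 'a': p2 → p3
read 'b': p3 → p1
read 'a': p1 → p3
End state p3 is accepting.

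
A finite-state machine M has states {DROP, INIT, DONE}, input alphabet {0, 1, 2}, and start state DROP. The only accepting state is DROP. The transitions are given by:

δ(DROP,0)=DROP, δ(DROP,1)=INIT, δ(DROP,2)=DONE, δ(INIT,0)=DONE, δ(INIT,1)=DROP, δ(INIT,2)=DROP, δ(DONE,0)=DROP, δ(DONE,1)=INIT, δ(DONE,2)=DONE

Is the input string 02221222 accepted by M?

No

DROP → DROP → DONE → DONE → DONE → INIT → DROP → DONE → DONE
End state DONE is not accepting.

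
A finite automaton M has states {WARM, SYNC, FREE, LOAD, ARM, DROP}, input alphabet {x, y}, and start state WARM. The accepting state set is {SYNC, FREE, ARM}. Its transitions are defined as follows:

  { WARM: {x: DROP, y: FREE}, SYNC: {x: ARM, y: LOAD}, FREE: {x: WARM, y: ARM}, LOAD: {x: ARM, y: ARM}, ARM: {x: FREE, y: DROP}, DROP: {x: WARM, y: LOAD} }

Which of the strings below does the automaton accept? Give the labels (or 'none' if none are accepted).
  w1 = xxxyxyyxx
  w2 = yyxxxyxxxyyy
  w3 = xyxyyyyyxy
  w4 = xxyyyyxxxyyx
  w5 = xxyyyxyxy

w1: Trace: WARM -x-> DROP -x-> WARM -x-> DROP -y-> LOAD -x-> ARM -y-> DROP -y-> LOAD -x-> ARM -x-> FREE  → end FREE, accepted
w2: Trace: WARM -y-> FREE -y-> ARM -x-> FREE -x-> WARM -x-> DROP -y-> LOAD -x-> ARM -x-> FREE -x-> WARM -y-> FREE -y-> ARM -y-> DROP  → end DROP, rejected
w3: Trace: WARM -x-> DROP -y-> LOAD -x-> ARM -y-> DROP -y-> LOAD -y-> ARM -y-> DROP -y-> LOAD -x-> ARM -y-> DROP  → end DROP, rejected
w4: Trace: WARM -x-> DROP -x-> WARM -y-> FREE -y-> ARM -y-> DROP -y-> LOAD -x-> ARM -x-> FREE -x-> WARM -y-> FREE -y-> ARM -x-> FREE  → end FREE, accepted
w5: Trace: WARM -x-> DROP -x-> WARM -y-> FREE -y-> ARM -y-> DROP -x-> WARM -y-> FREE -x-> WARM -y-> FREE  → end FREE, accepted

w1, w4, w5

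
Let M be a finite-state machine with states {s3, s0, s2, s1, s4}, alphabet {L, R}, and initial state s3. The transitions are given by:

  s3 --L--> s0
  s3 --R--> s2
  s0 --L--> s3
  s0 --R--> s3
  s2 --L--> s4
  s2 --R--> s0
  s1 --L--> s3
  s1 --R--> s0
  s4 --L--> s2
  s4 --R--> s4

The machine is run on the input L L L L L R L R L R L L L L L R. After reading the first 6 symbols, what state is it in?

s3

s3 → s0 → s3 → s0 → s3 → s0 → s3
After 6 symbols: s3.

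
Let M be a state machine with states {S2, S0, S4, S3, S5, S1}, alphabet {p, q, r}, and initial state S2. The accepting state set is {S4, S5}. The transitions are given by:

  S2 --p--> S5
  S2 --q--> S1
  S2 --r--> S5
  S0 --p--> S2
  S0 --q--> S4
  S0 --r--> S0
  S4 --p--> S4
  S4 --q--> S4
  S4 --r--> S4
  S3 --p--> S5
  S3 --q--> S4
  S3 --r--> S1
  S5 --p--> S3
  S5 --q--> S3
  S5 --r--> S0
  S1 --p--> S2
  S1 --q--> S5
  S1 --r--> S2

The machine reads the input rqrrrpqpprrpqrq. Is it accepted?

Yes

start at S2
read 'r': S2 → S5
read 'q': S5 → S3
read 'r': S3 → S1
read 'r': S1 → S2
read 'r': S2 → S5
read 'p': S5 → S3
read 'q': S3 → S4
read 'p': S4 → S4
read 'p': S4 → S4
read 'r': S4 → S4
read 'r': S4 → S4
read 'p': S4 → S4
read 'q': S4 → S4
read 'r': S4 → S4
read 'q': S4 → S4
End state S4 is accepting.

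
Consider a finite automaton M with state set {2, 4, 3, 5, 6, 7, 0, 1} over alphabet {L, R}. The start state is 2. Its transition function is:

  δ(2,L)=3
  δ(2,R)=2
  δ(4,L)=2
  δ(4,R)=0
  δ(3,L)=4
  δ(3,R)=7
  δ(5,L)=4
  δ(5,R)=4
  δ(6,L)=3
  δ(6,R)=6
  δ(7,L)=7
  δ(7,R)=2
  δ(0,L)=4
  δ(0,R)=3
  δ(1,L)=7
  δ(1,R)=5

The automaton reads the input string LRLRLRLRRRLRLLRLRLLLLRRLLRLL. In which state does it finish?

2 → 3 → 7 → 7 → 2 → 3 → 7 → 7 → 2 → 2 → 2 → 3 → 7 → 7 → 7 → 2 → 3 → 7 → 7 → 7 → 7 → 7 → 2 → 2 → 3 → 4 → 0 → 4 → 2

2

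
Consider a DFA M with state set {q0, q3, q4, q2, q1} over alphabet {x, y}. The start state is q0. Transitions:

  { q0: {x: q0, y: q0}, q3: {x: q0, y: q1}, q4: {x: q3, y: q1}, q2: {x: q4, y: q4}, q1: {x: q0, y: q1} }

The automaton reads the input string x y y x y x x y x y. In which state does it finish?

q0 → q0 → q0 → q0 → q0 → q0 → q0 → q0 → q0 → q0 → q0

q0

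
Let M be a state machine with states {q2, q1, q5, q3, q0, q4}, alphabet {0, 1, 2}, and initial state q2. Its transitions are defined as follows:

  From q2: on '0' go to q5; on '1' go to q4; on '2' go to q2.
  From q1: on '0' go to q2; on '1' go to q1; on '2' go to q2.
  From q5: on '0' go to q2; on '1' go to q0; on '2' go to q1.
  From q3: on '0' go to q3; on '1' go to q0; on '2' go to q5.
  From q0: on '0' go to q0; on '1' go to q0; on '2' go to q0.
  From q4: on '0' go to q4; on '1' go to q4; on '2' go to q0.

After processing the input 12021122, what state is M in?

Trace: q2 -1-> q4 -2-> q0 -0-> q0 -2-> q0 -1-> q0 -1-> q0 -2-> q0 -2-> q0

q0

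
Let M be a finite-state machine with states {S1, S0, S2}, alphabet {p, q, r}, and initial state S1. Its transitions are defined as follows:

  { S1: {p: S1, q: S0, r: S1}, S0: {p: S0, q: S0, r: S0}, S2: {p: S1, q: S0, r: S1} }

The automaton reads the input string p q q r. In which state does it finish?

S0

S1 → S1 → S0 → S0 → S0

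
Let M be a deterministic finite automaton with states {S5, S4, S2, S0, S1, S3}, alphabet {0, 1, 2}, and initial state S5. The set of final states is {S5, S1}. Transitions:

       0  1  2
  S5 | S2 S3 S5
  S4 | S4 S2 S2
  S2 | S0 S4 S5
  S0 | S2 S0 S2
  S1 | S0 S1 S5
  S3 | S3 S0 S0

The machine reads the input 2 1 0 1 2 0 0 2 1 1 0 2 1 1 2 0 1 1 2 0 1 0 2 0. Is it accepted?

Trace: S5 -2-> S5 -1-> S3 -0-> S3 -1-> S0 -2-> S2 -0-> S0 -0-> S2 -2-> S5 -1-> S3 -1-> S0 -0-> S2 -2-> S5 -1-> S3 -1-> S0 -2-> S2 -0-> S0 -1-> S0 -1-> S0 -2-> S2 -0-> S0 -1-> S0 -0-> S2 -2-> S5 -0-> S2
End state S2 is not accepting.

No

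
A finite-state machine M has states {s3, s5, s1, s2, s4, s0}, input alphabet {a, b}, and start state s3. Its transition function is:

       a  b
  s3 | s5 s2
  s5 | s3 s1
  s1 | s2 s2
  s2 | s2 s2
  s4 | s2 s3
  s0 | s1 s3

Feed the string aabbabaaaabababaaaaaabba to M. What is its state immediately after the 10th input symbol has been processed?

Trace: s3 -a-> s5 -a-> s3 -b-> s2 -b-> s2 -a-> s2 -b-> s2 -a-> s2 -a-> s2 -a-> s2 -a-> s2
After 10 symbols: s2.

s2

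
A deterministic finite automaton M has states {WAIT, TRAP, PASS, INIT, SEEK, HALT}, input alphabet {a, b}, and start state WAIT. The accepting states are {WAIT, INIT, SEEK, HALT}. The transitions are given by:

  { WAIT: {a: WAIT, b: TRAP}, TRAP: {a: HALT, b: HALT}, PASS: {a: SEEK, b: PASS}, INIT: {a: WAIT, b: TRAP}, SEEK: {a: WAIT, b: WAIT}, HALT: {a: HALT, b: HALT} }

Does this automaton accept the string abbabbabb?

start at WAIT
read 'a': WAIT → WAIT
read 'b': WAIT → TRAP
read 'b': TRAP → HALT
read 'a': HALT → HALT
read 'b': HALT → HALT
read 'b': HALT → HALT
read 'a': HALT → HALT
read 'b': HALT → HALT
read 'b': HALT → HALT
End state HALT is accepting.

Yes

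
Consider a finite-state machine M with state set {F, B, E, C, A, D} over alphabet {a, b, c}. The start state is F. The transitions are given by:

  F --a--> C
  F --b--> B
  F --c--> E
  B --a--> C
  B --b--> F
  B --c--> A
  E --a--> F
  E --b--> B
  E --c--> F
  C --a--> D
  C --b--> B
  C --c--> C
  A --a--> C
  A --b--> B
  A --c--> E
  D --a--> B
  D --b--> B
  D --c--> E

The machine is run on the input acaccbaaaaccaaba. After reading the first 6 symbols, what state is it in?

F → C → C → D → E → F → B
After 6 symbols: B.

B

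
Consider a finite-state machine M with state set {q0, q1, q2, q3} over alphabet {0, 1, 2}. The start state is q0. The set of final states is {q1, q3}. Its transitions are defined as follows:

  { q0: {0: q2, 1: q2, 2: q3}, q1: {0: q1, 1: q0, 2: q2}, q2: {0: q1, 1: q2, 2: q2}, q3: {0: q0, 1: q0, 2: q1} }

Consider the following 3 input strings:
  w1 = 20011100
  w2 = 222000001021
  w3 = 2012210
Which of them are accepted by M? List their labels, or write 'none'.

w1, w3

w1: q0 → q3 → q0 → q2 → q2 → q2 → q2 → q1 → q1  → end q1, accepted
w2: q0 → q3 → q1 → q2 → q1 → q1 → q1 → q1 → q1 → q0 → q2 → q2 → q2  → end q2, rejected
w3: q0 → q3 → q0 → q2 → q2 → q2 → q2 → q1  → end q1, accepted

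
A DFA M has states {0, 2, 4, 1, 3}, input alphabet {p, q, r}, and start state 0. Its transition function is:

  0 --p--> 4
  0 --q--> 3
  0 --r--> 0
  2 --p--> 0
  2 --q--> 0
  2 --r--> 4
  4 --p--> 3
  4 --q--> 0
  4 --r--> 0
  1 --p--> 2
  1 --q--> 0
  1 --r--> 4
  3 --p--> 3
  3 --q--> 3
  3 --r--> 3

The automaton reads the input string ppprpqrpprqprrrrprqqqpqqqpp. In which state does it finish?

0 → 4 → 3 → 3 → 3 → 3 → 3 → 3 → 3 → 3 → 3 → 3 → 3 → 3 → 3 → 3 → 3 → 3 → 3 → 3 → 3 → 3 → 3 → 3 → 3 → 3 → 3 → 3

3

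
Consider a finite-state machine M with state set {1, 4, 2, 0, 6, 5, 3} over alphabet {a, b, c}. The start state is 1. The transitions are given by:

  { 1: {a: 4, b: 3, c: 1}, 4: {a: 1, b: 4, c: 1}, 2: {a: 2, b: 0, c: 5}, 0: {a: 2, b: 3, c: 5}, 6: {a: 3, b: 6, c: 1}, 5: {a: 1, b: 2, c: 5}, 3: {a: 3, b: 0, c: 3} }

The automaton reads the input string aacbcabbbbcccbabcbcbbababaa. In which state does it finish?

Trace: 1 -a-> 4 -a-> 1 -c-> 1 -b-> 3 -c-> 3 -a-> 3 -b-> 0 -b-> 3 -b-> 0 -b-> 3 -c-> 3 -c-> 3 -c-> 3 -b-> 0 -a-> 2 -b-> 0 -c-> 5 -b-> 2 -c-> 5 -b-> 2 -b-> 0 -a-> 2 -b-> 0 -a-> 2 -b-> 0 -a-> 2 -a-> 2

2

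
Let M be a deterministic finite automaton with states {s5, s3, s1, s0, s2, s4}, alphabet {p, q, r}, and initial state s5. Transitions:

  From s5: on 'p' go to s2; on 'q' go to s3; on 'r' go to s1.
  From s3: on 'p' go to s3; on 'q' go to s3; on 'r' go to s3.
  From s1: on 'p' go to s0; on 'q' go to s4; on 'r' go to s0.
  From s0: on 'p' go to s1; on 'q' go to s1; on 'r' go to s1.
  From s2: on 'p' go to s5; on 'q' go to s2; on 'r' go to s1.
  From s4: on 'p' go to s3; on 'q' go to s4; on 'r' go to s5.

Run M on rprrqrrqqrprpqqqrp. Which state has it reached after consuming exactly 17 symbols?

Trace: s5 -r-> s1 -p-> s0 -r-> s1 -r-> s0 -q-> s1 -r-> s0 -r-> s1 -q-> s4 -q-> s4 -r-> s5 -p-> s2 -r-> s1 -p-> s0 -q-> s1 -q-> s4 -q-> s4 -r-> s5
After 17 symbols: s5.

s5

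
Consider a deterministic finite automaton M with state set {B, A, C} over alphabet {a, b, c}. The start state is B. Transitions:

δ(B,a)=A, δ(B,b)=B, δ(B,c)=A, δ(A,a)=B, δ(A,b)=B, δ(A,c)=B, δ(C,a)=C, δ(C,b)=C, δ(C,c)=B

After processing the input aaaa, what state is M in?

start at B
read 'a': B → A
read 'a': A → B
read 'a': B → A
read 'a': A → B

B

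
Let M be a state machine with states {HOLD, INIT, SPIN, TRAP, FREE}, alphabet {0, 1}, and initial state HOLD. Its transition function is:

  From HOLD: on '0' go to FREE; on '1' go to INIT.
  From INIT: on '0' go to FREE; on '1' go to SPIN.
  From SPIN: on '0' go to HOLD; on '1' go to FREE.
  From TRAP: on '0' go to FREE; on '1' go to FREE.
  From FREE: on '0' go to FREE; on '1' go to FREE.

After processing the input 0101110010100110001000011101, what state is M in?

FREE

Trace: HOLD -0-> FREE -1-> FREE -0-> FREE -1-> FREE -1-> FREE -1-> FREE -0-> FREE -0-> FREE -1-> FREE -0-> FREE -1-> FREE -0-> FREE -0-> FREE -1-> FREE -1-> FREE -0-> FREE -0-> FREE -0-> FREE -1-> FREE -0-> FREE -0-> FREE -0-> FREE -0-> FREE -1-> FREE -1-> FREE -1-> FREE -0-> FREE -1-> FREE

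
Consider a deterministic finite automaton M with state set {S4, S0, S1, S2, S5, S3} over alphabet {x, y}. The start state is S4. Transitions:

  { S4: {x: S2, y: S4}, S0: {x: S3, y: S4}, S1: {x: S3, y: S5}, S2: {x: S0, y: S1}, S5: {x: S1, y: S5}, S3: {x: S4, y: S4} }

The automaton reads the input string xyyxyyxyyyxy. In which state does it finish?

S5

Trace: S4 -x-> S2 -y-> S1 -y-> S5 -x-> S1 -y-> S5 -y-> S5 -x-> S1 -y-> S5 -y-> S5 -y-> S5 -x-> S1 -y-> S5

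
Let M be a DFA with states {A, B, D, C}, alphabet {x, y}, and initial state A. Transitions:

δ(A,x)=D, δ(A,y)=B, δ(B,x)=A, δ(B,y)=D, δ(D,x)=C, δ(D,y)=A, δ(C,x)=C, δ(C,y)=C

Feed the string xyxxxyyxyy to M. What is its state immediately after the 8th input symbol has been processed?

Trace: A -x-> D -y-> A -x-> D -x-> C -x-> C -y-> C -y-> C -x-> C
After 8 symbols: C.

C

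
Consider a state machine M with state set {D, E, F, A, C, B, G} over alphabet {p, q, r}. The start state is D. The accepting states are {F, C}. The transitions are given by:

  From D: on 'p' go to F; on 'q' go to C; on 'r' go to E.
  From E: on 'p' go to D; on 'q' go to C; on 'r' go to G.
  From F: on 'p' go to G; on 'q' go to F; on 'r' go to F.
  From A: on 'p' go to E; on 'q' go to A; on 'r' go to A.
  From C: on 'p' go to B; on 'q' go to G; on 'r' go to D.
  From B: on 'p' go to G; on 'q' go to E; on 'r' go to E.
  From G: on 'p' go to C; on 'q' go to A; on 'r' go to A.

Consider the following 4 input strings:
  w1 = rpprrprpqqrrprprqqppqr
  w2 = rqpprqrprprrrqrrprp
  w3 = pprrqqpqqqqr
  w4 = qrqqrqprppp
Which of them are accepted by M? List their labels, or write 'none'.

w2

w1:
  start at D
  read 'r': D → E
  read 'p': E → D
  read 'p': D → F
  read 'r': F → F
  read 'r': F → F
  read 'p': F → G
  read 'r': G → A
  read 'p': A → E
  read 'q': E → C
  read 'q': C → G
  read 'r': G → A
  read 'r': A → A
  read 'p': A → E
  read 'r': E → G
  read 'p': G → C
  read 'r': C → D
  read 'q': D → C
  read 'q': C → G
  read 'p': G → C
  read 'p': C → B
  read 'q': B → E
  read 'r': E → G
  end G, rejected
w2:
  start at D
  read 'r': D → E
  read 'q': E → C
  read 'p': C → B
  read 'p': B → G
  read 'r': G → A
  read 'q': A → A
  read 'r': A → A
  read 'p': A → E
  read 'r': E → G
  read 'p': G → C
  read 'r': C → D
  read 'r': D → E
  read 'r': E → G
  read 'q': G → A
  read 'r': A → A
  read 'r': A → A
  read 'p': A → E
  read 'r': E → G
  read 'p': G → C
  end C, accepted
w3:
  start at D
  read 'p': D → F
  read 'p': F → G
  read 'r': G → A
  read 'r': A → A
  read 'q': A → A
  read 'q': A → A
  read 'p': A → E
  read 'q': E → C
  read 'q': C → G
  read 'q': G → A
  read 'q': A → A
  read 'r': A → A
  end A, rejected
w4:
  start at D
  read 'q': D → C
  read 'r': C → D
  read 'q': D → C
  read 'q': C → G
  read 'r': G → A
  read 'q': A → A
  read 'p': A → E
  read 'r': E → G
  read 'p': G → C
  read 'p': C → B
  read 'p': B → G
  end G, rejected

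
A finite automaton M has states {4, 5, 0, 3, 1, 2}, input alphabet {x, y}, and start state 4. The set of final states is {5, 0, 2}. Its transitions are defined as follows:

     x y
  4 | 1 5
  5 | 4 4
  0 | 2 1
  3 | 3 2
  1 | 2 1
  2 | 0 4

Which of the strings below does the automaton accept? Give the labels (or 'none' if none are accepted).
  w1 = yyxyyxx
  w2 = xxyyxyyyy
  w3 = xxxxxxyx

w1

w1:
  start at 4
  read 'y': 4 → 5
  read 'y': 5 → 4
  read 'x': 4 → 1
  read 'y': 1 → 1
  read 'y': 1 → 1
  read 'x': 1 → 2
  read 'x': 2 → 0
  end 0, accepted
w2:
  start at 4
  read 'x': 4 → 1
  read 'x': 1 → 2
  read 'y': 2 → 4
  read 'y': 4 → 5
  read 'x': 5 → 4
  read 'y': 4 → 5
  read 'y': 5 → 4
  read 'y': 4 → 5
  read 'y': 5 → 4
  end 4, rejected
w3:
  start at 4
  read 'x': 4 → 1
  read 'x': 1 → 2
  read 'x': 2 → 0
  read 'x': 0 → 2
  read 'x': 2 → 0
  read 'x': 0 → 2
  read 'y': 2 → 4
  read 'x': 4 → 1
  end 1, rejected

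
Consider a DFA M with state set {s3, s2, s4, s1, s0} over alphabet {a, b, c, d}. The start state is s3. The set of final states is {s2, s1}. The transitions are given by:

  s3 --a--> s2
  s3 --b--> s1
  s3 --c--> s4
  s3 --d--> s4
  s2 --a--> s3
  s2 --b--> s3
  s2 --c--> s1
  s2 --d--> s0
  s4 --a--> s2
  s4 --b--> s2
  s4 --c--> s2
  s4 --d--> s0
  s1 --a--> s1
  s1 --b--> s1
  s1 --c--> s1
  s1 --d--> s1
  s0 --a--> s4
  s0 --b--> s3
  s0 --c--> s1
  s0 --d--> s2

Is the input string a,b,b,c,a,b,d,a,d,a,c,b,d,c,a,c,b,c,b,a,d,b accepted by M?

start at s3
read 'a': s3 → s2
read 'b': s2 → s3
read 'b': s3 → s1
read 'c': s1 → s1
read 'a': s1 → s1
read 'b': s1 → s1
read 'd': s1 → s1
read 'a': s1 → s1
read 'd': s1 → s1
read 'a': s1 → s1
read 'c': s1 → s1
read 'b': s1 → s1
read 'd': s1 → s1
read 'c': s1 → s1
read 'a': s1 → s1
read 'c': s1 → s1
read 'b': s1 → s1
read 'c': s1 → s1
read 'b': s1 → s1
read 'a': s1 → s1
read 'd': s1 → s1
read 'b': s1 → s1
End state s1 is accepting.

Yes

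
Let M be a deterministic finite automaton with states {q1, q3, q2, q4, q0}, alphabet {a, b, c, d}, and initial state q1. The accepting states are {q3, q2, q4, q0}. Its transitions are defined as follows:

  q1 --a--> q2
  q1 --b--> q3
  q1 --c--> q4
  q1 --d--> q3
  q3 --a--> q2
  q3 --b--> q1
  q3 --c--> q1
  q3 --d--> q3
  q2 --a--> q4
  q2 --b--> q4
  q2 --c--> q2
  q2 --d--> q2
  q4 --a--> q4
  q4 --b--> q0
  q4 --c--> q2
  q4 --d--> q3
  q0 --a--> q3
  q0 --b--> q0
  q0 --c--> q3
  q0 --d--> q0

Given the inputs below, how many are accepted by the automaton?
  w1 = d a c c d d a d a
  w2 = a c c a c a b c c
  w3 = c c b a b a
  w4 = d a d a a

w1: q1 → q3 → q2 → q2 → q2 → q2 → q2 → q4 → q3 → q2  → end q2, accepted
w2: q1 → q2 → q2 → q2 → q4 → q2 → q4 → q0 → q3 → q1  → end q1, rejected
w3: q1 → q4 → q2 → q4 → q4 → q0 → q3  → end q3, accepted
w4: q1 → q3 → q2 → q2 → q4 → q4  → end q4, accepted

3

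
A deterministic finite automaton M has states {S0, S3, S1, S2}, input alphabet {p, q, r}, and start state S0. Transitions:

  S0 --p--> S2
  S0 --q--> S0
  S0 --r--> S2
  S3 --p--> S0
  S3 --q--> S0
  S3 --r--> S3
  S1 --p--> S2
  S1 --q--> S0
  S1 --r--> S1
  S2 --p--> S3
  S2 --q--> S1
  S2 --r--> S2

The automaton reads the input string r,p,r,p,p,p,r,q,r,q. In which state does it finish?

start at S0
read 'r': S0 → S2
read 'p': S2 → S3
read 'r': S3 → S3
read 'p': S3 → S0
read 'p': S0 → S2
read 'p': S2 → S3
read 'r': S3 → S3
read 'q': S3 → S0
read 'r': S0 → S2
read 'q': S2 → S1

S1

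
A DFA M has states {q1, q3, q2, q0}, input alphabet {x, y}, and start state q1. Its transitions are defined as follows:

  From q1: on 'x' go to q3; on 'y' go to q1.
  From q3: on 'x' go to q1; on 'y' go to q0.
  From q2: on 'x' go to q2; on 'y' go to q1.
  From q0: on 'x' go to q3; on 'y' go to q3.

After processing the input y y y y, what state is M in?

q1

start at q1
read 'y': q1 → q1
read 'y': q1 → q1
read 'y': q1 → q1
read 'y': q1 → q1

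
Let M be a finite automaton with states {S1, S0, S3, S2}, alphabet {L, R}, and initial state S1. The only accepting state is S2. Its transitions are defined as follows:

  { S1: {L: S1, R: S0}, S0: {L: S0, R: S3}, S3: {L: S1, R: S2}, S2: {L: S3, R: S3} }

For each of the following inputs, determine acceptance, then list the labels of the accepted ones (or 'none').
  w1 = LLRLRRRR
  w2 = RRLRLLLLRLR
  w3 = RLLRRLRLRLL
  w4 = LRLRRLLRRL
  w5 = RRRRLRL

w1: Trace: S1 -L-> S1 -L-> S1 -R-> S0 -L-> S0 -R-> S3 -R-> S2 -R-> S3 -R-> S2  → end S2, accepted
w2: Trace: S1 -R-> S0 -R-> S3 -L-> S1 -R-> S0 -L-> S0 -L-> S0 -L-> S0 -L-> S0 -R-> S3 -L-> S1 -R-> S0  → end S0, rejected
w3: Trace: S1 -R-> S0 -L-> S0 -L-> S0 -R-> S3 -R-> S2 -L-> S3 -R-> S2 -L-> S3 -R-> S2 -L-> S3 -L-> S1  → end S1, rejected
w4: Trace: S1 -L-> S1 -R-> S0 -L-> S0 -R-> S3 -R-> S2 -L-> S3 -L-> S1 -R-> S0 -R-> S3 -L-> S1  → end S1, rejected
w5: Trace: S1 -R-> S0 -R-> S3 -R-> S2 -R-> S3 -L-> S1 -R-> S0 -L-> S0  → end S0, rejected

w1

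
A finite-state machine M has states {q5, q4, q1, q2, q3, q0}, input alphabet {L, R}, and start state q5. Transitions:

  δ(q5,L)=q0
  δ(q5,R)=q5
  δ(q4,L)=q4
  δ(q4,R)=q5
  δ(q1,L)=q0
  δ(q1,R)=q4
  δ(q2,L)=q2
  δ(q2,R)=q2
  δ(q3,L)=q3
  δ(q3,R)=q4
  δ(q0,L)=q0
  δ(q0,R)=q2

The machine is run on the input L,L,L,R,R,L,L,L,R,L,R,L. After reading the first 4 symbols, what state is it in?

q2

Trace: q5 -L-> q0 -L-> q0 -L-> q0 -R-> q2
After 4 symbols: q2.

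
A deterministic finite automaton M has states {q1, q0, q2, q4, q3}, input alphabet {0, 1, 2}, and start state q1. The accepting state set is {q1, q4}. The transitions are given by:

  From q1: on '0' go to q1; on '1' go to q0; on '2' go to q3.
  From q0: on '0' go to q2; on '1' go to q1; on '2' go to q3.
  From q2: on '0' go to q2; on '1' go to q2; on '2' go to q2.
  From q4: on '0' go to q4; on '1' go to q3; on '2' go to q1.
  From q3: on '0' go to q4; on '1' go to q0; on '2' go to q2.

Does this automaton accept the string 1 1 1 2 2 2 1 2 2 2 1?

No

start at q1
read '1': q1 → q0
read '1': q0 → q1
read '1': q1 → q0
read '2': q0 → q3
read '2': q3 → q2
read '2': q2 → q2
read '1': q2 → q2
read '2': q2 → q2
read '2': q2 → q2
read '2': q2 → q2
read '1': q2 → q2
End state q2 is not accepting.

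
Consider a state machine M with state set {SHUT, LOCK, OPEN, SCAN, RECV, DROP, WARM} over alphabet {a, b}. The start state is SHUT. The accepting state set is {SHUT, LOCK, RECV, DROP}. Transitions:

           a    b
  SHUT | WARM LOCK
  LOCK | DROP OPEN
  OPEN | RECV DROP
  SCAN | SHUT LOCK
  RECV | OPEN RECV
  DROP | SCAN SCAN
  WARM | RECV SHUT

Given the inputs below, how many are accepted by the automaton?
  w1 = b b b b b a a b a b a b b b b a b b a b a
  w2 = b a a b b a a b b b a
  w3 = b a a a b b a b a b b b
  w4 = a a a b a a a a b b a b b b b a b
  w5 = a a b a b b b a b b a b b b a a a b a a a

w1: Trace: SHUT -b-> LOCK -b-> OPEN -b-> DROP -b-> SCAN -b-> LOCK -a-> DROP -a-> SCAN -b-> LOCK -a-> DROP -b-> SCAN -a-> SHUT -b-> LOCK -b-> OPEN -b-> DROP -b-> SCAN -a-> SHUT -b-> LOCK -b-> OPEN -a-> RECV -b-> RECV -a-> OPEN  → end OPEN, rejected
w2: Trace: SHUT -b-> LOCK -a-> DROP -a-> SCAN -b-> LOCK -b-> OPEN -a-> RECV -a-> OPEN -b-> DROP -b-> SCAN -b-> LOCK -a-> DROP  → end DROP, accepted
w3: Trace: SHUT -b-> LOCK -a-> DROP -a-> SCAN -a-> SHUT -b-> LOCK -b-> OPEN -a-> RECV -b-> RECV -a-> OPEN -b-> DROP -b-> SCAN -b-> LOCK  → end LOCK, accepted
w4: Trace: SHUT -a-> WARM -a-> RECV -a-> OPEN -b-> DROP -a-> SCAN -a-> SHUT -a-> WARM -a-> RECV -b-> RECV -b-> RECV -a-> OPEN -b-> DROP -b-> SCAN -b-> LOCK -b-> OPEN -a-> RECV -b-> RECV  → end RECV, accepted
w5: Trace: SHUT -a-> WARM -a-> RECV -b-> RECV -a-> OPEN -b-> DROP -b-> SCAN -b-> LOCK -a-> DROP -b-> SCAN -b-> LOCK -a-> DROP -b-> SCAN -b-> LOCK -b-> OPEN -a-> RECV -a-> OPEN -a-> RECV -b-> RECV -a-> OPEN -a-> RECV -a-> OPEN  → end OPEN, rejected

3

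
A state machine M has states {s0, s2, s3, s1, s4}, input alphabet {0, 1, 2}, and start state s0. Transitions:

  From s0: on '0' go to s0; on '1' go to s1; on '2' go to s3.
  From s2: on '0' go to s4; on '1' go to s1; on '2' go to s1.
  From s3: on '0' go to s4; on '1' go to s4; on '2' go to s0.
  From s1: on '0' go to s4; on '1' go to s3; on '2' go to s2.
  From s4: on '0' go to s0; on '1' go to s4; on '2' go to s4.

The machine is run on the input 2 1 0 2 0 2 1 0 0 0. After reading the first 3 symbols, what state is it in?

start at s0
read '2': s0 → s3
read '1': s3 → s4
read '0': s4 → s0
After 3 symbols: s0.

s0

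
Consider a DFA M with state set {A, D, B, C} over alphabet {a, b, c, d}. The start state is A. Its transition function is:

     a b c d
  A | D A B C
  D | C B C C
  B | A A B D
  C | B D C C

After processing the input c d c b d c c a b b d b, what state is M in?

A → B → D → C → D → C → C → C → B → A → A → C → D

D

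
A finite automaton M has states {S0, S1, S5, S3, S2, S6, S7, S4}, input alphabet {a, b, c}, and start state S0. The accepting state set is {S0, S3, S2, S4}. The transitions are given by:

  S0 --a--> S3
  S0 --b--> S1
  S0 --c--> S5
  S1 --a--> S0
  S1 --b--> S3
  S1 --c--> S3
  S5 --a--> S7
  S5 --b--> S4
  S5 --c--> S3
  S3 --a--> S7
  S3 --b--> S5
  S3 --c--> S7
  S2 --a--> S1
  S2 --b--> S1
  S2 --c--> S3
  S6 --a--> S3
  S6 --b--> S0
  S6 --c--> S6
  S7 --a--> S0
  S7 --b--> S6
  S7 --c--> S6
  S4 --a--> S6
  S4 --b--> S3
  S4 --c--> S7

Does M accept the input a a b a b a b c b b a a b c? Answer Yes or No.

Yes

Trace: S0 -a-> S3 -a-> S7 -b-> S6 -a-> S3 -b-> S5 -a-> S7 -b-> S6 -c-> S6 -b-> S0 -b-> S1 -a-> S0 -a-> S3 -b-> S5 -c-> S3
End state S3 is accepting.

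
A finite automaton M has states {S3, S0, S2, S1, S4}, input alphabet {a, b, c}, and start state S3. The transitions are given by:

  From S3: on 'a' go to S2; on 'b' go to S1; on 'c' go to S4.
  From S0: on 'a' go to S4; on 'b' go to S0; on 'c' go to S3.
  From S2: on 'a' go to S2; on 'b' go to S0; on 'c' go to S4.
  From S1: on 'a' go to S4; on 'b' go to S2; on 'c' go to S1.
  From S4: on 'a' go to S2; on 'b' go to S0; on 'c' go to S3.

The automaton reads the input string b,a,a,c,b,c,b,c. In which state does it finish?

S1

Trace: S3 -b-> S1 -a-> S4 -a-> S2 -c-> S4 -b-> S0 -c-> S3 -b-> S1 -c-> S1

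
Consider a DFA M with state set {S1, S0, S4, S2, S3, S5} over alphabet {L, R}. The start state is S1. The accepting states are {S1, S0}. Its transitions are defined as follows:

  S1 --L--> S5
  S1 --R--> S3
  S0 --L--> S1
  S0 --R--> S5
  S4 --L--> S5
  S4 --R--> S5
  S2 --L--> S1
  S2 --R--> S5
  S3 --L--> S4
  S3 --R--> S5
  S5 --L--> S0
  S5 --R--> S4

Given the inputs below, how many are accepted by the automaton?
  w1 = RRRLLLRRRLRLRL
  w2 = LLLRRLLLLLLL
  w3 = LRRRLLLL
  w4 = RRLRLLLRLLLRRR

1

w1: Trace: S1 -R-> S3 -R-> S5 -R-> S4 -L-> S5 -L-> S0 -L-> S1 -R-> S3 -R-> S5 -R-> S4 -L-> S5 -R-> S4 -L-> S5 -R-> S4 -L-> S5  → end S5, rejected
w2: Trace: S1 -L-> S5 -L-> S0 -L-> S1 -R-> S3 -R-> S5 -L-> S0 -L-> S1 -L-> S5 -L-> S0 -L-> S1 -L-> S5 -L-> S0  → end S0, accepted
w3: Trace: S1 -L-> S5 -R-> S4 -R-> S5 -R-> S4 -L-> S5 -L-> S0 -L-> S1 -L-> S5  → end S5, rejected
w4: Trace: S1 -R-> S3 -R-> S5 -L-> S0 -R-> S5 -L-> S0 -L-> S1 -L-> S5 -R-> S4 -L-> S5 -L-> S0 -L-> S1 -R-> S3 -R-> S5 -R-> S4  → end S4, rejected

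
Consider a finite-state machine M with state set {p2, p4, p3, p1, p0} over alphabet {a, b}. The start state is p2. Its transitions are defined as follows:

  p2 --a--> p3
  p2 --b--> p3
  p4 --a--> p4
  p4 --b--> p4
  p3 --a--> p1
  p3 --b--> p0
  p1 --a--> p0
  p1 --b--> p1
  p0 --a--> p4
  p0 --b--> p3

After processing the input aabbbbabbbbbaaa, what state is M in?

p4

Trace: p2 -a-> p3 -a-> p1 -b-> p1 -b-> p1 -b-> p1 -b-> p1 -a-> p0 -b-> p3 -b-> p0 -b-> p3 -b-> p0 -b-> p3 -a-> p1 -a-> p0 -a-> p4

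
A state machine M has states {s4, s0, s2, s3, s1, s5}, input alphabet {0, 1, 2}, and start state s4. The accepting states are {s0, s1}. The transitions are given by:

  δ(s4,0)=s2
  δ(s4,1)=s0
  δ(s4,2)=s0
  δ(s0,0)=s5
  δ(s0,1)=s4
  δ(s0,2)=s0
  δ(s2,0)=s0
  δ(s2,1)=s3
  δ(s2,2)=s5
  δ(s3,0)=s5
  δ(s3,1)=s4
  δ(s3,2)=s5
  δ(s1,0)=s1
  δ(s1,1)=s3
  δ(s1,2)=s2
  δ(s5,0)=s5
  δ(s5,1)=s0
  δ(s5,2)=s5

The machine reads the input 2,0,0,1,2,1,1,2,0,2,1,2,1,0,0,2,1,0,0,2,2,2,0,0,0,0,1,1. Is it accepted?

start at s4
read '2': s4 → s0
read '0': s0 → s5
read '0': s5 → s5
read '1': s5 → s0
read '2': s0 → s0
read '1': s0 → s4
read '1': s4 → s0
read '2': s0 → s0
read '0': s0 → s5
read '2': s5 → s5
read '1': s5 → s0
read '2': s0 → s0
read '1': s0 → s4
read '0': s4 → s2
read '0': s2 → s0
read '2': s0 → s0
read '1': s0 → s4
read '0': s4 → s2
read '0': s2 → s0
read '2': s0 → s0
read '2': s0 → s0
read '2': s0 → s0
read '0': s0 → s5
read '0': s5 → s5
read '0': s5 → s5
read '0': s5 → s5
read '1': s5 → s0
read '1': s0 → s4
End state s4 is not accepting.

No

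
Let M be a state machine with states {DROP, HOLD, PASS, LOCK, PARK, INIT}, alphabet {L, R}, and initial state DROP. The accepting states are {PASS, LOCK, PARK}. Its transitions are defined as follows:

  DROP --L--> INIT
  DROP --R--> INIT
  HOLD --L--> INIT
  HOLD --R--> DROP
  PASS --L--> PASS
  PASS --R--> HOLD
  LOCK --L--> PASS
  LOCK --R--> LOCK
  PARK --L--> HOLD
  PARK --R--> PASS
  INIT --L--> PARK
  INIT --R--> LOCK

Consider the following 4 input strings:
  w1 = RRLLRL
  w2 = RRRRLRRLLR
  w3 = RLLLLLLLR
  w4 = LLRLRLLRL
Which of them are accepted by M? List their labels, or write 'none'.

w2, w3, w4

w1: DROP → INIT → LOCK → PASS → PASS → HOLD → INIT  → end INIT, rejected
w2: DROP → INIT → LOCK → LOCK → LOCK → PASS → HOLD → DROP → INIT → PARK → PASS  → end PASS, accepted
w3: DROP → INIT → PARK → HOLD → INIT → PARK → HOLD → INIT → PARK → PASS  → end PASS, accepted
w4: DROP → INIT → PARK → PASS → PASS → HOLD → INIT → PARK → PASS → PASS  → end PASS, accepted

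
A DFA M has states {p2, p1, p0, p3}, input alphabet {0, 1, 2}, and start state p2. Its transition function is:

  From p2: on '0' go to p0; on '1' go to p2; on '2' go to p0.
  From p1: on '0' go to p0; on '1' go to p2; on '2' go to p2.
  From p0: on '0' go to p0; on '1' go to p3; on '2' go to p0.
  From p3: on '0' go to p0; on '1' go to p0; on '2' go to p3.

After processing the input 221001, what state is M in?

p2 → p0 → p0 → p3 → p0 → p0 → p3

p3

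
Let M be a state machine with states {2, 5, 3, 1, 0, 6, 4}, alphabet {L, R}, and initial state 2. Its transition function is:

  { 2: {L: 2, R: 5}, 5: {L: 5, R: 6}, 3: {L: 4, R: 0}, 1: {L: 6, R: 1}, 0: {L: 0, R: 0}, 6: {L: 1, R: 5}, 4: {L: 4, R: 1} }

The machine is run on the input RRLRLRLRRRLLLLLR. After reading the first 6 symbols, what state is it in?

Trace: 2 -R-> 5 -R-> 6 -L-> 1 -R-> 1 -L-> 6 -R-> 5
After 6 symbols: 5.

5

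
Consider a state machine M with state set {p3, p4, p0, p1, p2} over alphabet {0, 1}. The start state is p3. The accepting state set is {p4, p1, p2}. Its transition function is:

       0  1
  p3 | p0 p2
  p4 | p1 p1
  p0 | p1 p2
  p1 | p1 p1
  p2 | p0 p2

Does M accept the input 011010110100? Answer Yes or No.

p3 → p0 → p2 → p2 → p0 → p2 → p0 → p2 → p2 → p0 → p2 → p0 → p1
End state p1 is accepting.

Yes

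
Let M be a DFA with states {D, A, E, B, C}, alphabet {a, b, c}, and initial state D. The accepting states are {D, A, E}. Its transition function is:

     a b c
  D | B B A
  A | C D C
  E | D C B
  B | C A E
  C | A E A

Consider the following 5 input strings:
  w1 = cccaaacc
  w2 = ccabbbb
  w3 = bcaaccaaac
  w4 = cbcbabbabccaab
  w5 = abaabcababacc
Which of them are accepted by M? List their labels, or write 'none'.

w2, w3, w4

w1: D → A → C → A → C → A → C → A → C  → end C, rejected
w2: D → A → C → A → D → B → A → D  → end D, accepted
w3: D → B → E → D → B → E → B → C → A → C → A  → end A, accepted
w4: D → A → D → A → D → B → A → D → B → A → C → A → C → A → D  → end D, accepted
w5: D → B → A → C → A → D → A → C → E → D → B → C → A → C  → end C, rejected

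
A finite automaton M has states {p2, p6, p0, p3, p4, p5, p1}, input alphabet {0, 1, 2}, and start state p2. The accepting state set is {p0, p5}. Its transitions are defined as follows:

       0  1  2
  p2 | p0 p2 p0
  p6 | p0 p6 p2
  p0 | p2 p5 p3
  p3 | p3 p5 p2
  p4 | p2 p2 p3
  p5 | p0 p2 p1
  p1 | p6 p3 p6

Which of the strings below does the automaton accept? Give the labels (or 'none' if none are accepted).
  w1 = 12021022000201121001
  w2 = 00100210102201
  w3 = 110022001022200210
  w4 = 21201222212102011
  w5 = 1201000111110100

w2, w3

w1: p2 → p2 → p0 → p2 → p0 → p5 → p0 → p3 → p2 → p0 → p2 → p0 → p3 → p3 → p5 → p2 → p0 → p5 → p0 → p2 → p2  → end p2, rejected
w2: p2 → p0 → p2 → p2 → p0 → p2 → p0 → p5 → p0 → p5 → p0 → p3 → p2 → p0 → p5  → end p5, accepted
w3: p2 → p2 → p2 → p0 → p2 → p0 → p3 → p3 → p3 → p5 → p0 → p3 → p2 → p0 → p2 → p0 → p3 → p5 → p0  → end p0, accepted
w4: p2 → p0 → p5 → p1 → p6 → p6 → p2 → p0 → p3 → p2 → p2 → p0 → p5 → p0 → p3 → p3 → p5 → p2  → end p2, rejected
w5: p2 → p2 → p0 → p2 → p2 → p0 → p2 → p0 → p5 → p2 → p2 → p2 → p2 → p0 → p5 → p0 → p2  → end p2, rejected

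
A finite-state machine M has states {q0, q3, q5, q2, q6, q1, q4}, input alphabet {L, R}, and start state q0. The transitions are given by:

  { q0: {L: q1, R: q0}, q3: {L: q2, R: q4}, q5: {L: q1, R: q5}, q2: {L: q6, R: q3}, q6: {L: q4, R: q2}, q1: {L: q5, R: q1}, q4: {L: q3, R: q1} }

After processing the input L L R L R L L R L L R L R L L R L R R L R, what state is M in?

Trace: q0 -L-> q1 -L-> q5 -R-> q5 -L-> q1 -R-> q1 -L-> q5 -L-> q1 -R-> q1 -L-> q5 -L-> q1 -R-> q1 -L-> q5 -R-> q5 -L-> q1 -L-> q5 -R-> q5 -L-> q1 -R-> q1 -R-> q1 -L-> q5 -R-> q5

q5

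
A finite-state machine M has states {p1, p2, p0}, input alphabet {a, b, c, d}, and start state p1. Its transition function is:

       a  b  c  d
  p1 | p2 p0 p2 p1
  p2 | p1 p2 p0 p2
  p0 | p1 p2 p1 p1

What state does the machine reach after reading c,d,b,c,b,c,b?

Trace: p1 -c-> p2 -d-> p2 -b-> p2 -c-> p0 -b-> p2 -c-> p0 -b-> p2

p2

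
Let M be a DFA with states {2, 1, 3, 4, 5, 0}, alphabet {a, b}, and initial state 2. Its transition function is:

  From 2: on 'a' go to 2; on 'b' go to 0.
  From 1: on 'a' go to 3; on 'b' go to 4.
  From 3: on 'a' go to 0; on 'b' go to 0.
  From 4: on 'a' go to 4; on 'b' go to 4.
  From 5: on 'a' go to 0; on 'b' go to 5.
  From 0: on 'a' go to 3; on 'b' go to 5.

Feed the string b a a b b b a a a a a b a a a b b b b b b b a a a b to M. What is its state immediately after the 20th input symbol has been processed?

Trace: 2 -b-> 0 -a-> 3 -a-> 0 -b-> 5 -b-> 5 -b-> 5 -a-> 0 -a-> 3 -a-> 0 -a-> 3 -a-> 0 -b-> 5 -a-> 0 -a-> 3 -a-> 0 -b-> 5 -b-> 5 -b-> 5 -b-> 5 -b-> 5
After 20 symbols: 5.

5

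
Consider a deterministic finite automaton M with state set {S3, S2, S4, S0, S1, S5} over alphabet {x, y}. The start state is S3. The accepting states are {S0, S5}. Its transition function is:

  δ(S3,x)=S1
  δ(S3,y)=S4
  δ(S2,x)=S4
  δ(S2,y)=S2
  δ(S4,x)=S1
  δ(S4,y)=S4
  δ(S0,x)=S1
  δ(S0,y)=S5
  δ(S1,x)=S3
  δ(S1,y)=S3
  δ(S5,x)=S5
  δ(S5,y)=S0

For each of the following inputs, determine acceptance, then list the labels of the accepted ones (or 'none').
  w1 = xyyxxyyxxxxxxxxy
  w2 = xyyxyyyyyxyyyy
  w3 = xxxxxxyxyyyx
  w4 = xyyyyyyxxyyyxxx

w1: Trace: S3 -x-> S1 -y-> S3 -y-> S4 -x-> S1 -x-> S3 -y-> S4 -y-> S4 -x-> S1 -x-> S3 -x-> S1 -x-> S3 -x-> S1 -x-> S3 -x-> S1 -x-> S3 -y-> S4  → end S4, rejected
w2: Trace: S3 -x-> S1 -y-> S3 -y-> S4 -x-> S1 -y-> S3 -y-> S4 -y-> S4 -y-> S4 -y-> S4 -x-> S1 -y-> S3 -y-> S4 -y-> S4 -y-> S4  → end S4, rejected
w3: Trace: S3 -x-> S1 -x-> S3 -x-> S1 -x-> S3 -x-> S1 -x-> S3 -y-> S4 -x-> S1 -y-> S3 -y-> S4 -y-> S4 -x-> S1  → end S1, rejected
w4: Trace: S3 -x-> S1 -y-> S3 -y-> S4 -y-> S4 -y-> S4 -y-> S4 -y-> S4 -x-> S1 -x-> S3 -y-> S4 -y-> S4 -y-> S4 -x-> S1 -x-> S3 -x-> S1  → end S1, rejected

none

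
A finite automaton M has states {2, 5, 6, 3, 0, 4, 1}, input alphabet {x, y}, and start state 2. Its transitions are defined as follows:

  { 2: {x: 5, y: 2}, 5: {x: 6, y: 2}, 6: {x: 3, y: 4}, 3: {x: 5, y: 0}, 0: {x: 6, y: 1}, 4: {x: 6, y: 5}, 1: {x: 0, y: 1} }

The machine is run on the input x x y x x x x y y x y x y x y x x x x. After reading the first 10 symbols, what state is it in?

2 → 5 → 6 → 4 → 6 → 3 → 5 → 6 → 4 → 5 → 6
After 10 symbols: 6.

6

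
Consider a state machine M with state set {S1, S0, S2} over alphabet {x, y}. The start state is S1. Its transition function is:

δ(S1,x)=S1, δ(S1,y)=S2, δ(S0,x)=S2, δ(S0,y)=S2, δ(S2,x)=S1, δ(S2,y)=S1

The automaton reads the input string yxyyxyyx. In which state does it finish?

S1 → S2 → S1 → S2 → S1 → S1 → S2 → S1 → S1

S1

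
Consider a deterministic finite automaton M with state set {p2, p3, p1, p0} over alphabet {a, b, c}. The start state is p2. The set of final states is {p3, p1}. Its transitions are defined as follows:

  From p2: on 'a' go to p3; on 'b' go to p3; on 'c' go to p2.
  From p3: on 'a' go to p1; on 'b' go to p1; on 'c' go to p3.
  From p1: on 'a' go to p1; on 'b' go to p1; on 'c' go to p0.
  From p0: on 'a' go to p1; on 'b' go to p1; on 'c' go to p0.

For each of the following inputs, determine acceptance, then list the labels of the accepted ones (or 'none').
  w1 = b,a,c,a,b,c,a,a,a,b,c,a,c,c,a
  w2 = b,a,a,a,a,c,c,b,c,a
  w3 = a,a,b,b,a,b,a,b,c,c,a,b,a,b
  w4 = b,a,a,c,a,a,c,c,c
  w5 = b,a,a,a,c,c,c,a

w1:
  start at p2
  read 'b': p2 → p3
  read 'a': p3 → p1
  read 'c': p1 → p0
  read 'a': p0 → p1
  read 'b': p1 → p1
  read 'c': p1 → p0
  read 'a': p0 → p1
  read 'a': p1 → p1
  read 'a': p1 → p1
  read 'b': p1 → p1
  read 'c': p1 → p0
  read 'a': p0 → p1
  read 'c': p1 → p0
  read 'c': p0 → p0
  read 'a': p0 → p1
  end p1, accepted
w2:
  start at p2
  read 'b': p2 → p3
  read 'a': p3 → p1
  read 'a': p1 → p1
  read 'a': p1 → p1
  read 'a': p1 → p1
  read 'c': p1 → p0
  read 'c': p0 → p0
  read 'b': p0 → p1
  read 'c': p1 → p0
  read 'a': p0 → p1
  end p1, accepted
w3:
  start at p2
  read 'a': p2 → p3
  read 'a': p3 → p1
  read 'b': p1 → p1
  read 'b': p1 → p1
  read 'a': p1 → p1
  read 'b': p1 → p1
  read 'a': p1 → p1
  read 'b': p1 → p1
  read 'c': p1 → p0
  read 'c': p0 → p0
  read 'a': p0 → p1
  read 'b': p1 → p1
  read 'a': p1 → p1
  read 'b': p1 → p1
  end p1, accepted
w4:
  start at p2
  read 'b': p2 → p3
  read 'a': p3 → p1
  read 'a': p1 → p1
  read 'c': p1 → p0
  read 'a': p0 → p1
  read 'a': p1 → p1
  read 'c': p1 → p0
  read 'c': p0 → p0
  read 'c': p0 → p0
  end p0, rejected
w5:
  start at p2
  read 'b': p2 → p3
  read 'a': p3 → p1
  read 'a': p1 → p1
  read 'a': p1 → p1
  read 'c': p1 → p0
  read 'c': p0 → p0
  read 'c': p0 → p0
  read 'a': p0 → p1
  end p1, accepted

w1, w2, w3, w5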